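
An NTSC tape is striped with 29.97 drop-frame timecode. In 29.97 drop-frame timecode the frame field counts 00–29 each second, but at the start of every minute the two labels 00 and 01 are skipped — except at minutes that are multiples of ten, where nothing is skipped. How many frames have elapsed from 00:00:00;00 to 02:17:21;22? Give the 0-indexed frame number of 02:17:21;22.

247004

As if non-drop at 30 labels/s: (2 × 3600 + 17 × 60 + 21) × 30 + 22 = 247252.
Minute boundaries passed: 137; those not divisible by 10: 137 − 13 = 124; dropped labels = 2 × 124 = 248.
Actual frame index = 247252 − 248 = 247004.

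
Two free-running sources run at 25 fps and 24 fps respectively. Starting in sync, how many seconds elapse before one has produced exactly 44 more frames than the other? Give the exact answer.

44 seconds

The gap grows by |24 − 25| = 1 frame per second.
Time for a 44-frame gap: 44 ÷ (1) = 44 s.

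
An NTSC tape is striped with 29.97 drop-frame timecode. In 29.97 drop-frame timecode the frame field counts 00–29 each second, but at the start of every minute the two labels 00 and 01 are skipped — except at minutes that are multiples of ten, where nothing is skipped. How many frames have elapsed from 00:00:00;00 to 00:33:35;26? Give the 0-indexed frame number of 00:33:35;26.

60416

As if non-drop at 30 labels/s: (0 × 3600 + 33 × 60 + 35) × 30 + 26 = 60476.
Minute boundaries passed: 33; those not divisible by 10: 33 − 3 = 30; dropped labels = 2 × 30 = 60.
Actual frame index = 60476 − 60 = 60416.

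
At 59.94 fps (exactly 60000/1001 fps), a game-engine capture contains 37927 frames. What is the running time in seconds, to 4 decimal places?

632.7488 seconds

Running time = 37927 × 1001/60000 = 37964927/60000 s ≈ 632.7488 s.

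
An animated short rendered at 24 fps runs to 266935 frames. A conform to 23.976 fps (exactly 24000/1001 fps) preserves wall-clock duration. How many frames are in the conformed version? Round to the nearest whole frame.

Frames at target rate = 266935 × (24000/1001) / (24) = 266935000/1001 ≈ 266668.332.
Nearest whole frame: 266668.

266668 frames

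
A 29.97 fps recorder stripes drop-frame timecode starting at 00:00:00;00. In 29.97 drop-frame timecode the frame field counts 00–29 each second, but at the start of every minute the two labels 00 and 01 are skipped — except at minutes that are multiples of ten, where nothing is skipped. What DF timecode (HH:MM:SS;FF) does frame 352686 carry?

Each 10-minute DF block holds 10 × 60 × 30 − 9 × 2 = 17982 frames. 352686 ÷ 17982 → 19 full blocks, remainder 11028.
Within the partial block the first minute is 1800 frames and each further minute 1798, so 6 further minute boundaries passed. Total skipped labels = 18 × 19 + 2 × 6 = 354.
Non-drop label index = 352686 + 354 = 353040; at 30 labels/s that is 03:16:08:00, i.e. DF 03:16:08;00.

03:16:08;00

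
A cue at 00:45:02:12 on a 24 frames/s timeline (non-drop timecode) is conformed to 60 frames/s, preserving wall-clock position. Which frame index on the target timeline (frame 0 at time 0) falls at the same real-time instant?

frame 162150

Source frame index: (0×3600 + 45×60 + 2) × 24 + 12 = 64860.
Real time: 64860 / (24) = 5405/2 s.
Target frame: (5405/2) × (60) = 162150.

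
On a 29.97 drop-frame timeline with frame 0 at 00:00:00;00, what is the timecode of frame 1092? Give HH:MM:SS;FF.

Ten DF minutes hold 17982 frames, so frame 1092 lies in block 0 (frames 0–17981) with 1092 frames into that block.
The block's first minute is 1800 frames and the rest 1798 each; 1092 frames reaches minute 0, so 0 × 18 + 0 × 2 = 0 labels have been skipped so far.
Adding those back, label number 1092 + 0 = 1092 at 30 labels/s is 36 s + 12 f = 0 h 0 min 36 s frame 12, i.e. 00:00:36;12.

00:00:36;12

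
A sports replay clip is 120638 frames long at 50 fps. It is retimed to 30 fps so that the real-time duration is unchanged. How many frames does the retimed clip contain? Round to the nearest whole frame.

72383 frames

Frames at target rate = 120638 × (30) / (50) = 361914/5 ≈ 72382.800.
Nearest whole frame: 72383.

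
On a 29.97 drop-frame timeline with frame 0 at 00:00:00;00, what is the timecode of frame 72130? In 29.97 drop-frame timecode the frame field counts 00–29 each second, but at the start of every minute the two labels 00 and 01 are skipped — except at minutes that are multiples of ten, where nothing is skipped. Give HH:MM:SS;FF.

Ten DF minutes hold 17982 frames, so frame 72130 lies in block 4 (frames 71928–89909) with 202 frames into that block.
The block's first minute is 1800 frames and the rest 1798 each; 202 frames reaches minute 0, so 4 × 18 + 0 × 2 = 72 labels have been skipped so far.
Adding those back, label number 72130 + 72 = 72202 at 30 labels/s is 2406 s + 22 f = 0 h 40 min 6 s frame 22, i.e. 00:40:06;22.

00:40:06;22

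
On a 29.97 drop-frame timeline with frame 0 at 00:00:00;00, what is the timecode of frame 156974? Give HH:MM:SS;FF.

Each 10-minute DF block holds 10 × 60 × 30 − 9 × 2 = 17982 frames. 156974 ÷ 17982 → 8 full blocks, remainder 13118.
Within the partial block the first minute is 1800 frames and each further minute 1798, so 7 further minute boundaries passed. Total skipped labels = 18 × 8 + 2 × 7 = 158.
Non-drop label index = 156974 + 158 = 157132; at 30 labels/s that is 01:27:17:22, i.e. DF 01:27:17;22.

01:27:17;22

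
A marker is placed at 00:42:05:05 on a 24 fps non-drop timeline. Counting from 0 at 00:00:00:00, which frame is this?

Total seconds to the label: (0 × 3600 + 42 × 60 + 5) = 2525.
Frame index = 2525 × 24 + 5 = 60605.

frame 60605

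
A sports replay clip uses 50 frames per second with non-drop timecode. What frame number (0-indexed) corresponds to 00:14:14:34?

frame 42734

Total seconds to the label: (0 × 3600 + 14 × 60 + 14) = 854.
Frame index = 854 × 50 + 34 = 42734.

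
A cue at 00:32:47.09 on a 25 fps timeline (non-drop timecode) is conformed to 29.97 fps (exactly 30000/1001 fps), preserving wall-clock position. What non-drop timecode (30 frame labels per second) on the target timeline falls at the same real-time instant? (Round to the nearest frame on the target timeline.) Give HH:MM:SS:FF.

00:32:45:12

Source frame index: (0×3600 + 32×60 + 47) × 25 + 9 = 49184.
Real time: 49184 / (25) = 49184/25 s.
Target frame: (49184/25) × (30000/1001) = 59020800/1001 ≈ 58961.838 → 58962.
At 30 labels/s: frame 58962 → 00:32:45:12.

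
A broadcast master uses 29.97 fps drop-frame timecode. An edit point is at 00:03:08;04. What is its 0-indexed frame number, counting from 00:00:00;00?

Complete 10-minute blocks: 0, each 17982 frames → 0.
Remaining 3 whole minutes in the current block: 1800 + 2 × 1798 = 5396 frames.
Within the current minute: 8 × 30 + 4 − 2 = 242 (labels ;00/;01 skipped at this minute). Total = 0 + 5396 + 242 = 5638.

5638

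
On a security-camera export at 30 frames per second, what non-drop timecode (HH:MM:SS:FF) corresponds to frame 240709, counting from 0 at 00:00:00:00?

240709 ÷ 30 = 8023 full seconds, remainder 19 frames.
8023 s = 2 h 13 min 43 s.
Timecode: 02:13:43:19.

02:13:43:19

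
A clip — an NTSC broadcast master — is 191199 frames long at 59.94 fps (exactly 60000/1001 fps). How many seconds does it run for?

Running time = 191199 / (60000/1001) = 3189.83665 s.

3189.83665 seconds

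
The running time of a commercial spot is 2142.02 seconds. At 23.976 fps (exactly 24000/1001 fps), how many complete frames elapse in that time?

Frames = 2142.02 × 24000/1001 = 51408480/1001 ≈ 51357.1229.
Complete frames: 51357.

51357 frames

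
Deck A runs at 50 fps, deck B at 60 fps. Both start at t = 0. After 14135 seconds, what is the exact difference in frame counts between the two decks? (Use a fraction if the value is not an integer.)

141350 frames

A emits 50 × 14135 = 706750 frames; B emits 60 × 14135 = 848100.
Difference = 141350 frames; B is ahead of A.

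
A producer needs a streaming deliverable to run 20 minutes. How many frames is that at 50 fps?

60000 frames

20 min = 1200 s.
Frames = 1200 × 50 = 60000.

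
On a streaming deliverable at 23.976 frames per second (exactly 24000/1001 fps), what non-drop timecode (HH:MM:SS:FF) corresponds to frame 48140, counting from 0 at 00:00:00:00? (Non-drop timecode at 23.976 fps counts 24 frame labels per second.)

48140 ÷ 24 = 2005 full seconds, remainder 20 frames.
2005 s = 0 h 33 min 25 s.
Timecode: 00:33:25:20.

00:33:25:20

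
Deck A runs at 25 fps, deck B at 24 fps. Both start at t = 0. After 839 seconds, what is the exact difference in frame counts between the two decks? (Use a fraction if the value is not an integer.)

839 frames

A emits 25 × 839 = 20975 frames; B emits 24 × 839 = 20136.
Difference = 839 frames; B is behind A.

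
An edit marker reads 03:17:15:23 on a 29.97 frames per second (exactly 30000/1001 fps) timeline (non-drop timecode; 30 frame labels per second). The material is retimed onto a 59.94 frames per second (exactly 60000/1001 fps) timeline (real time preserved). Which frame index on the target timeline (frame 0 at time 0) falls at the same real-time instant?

frame 710146

Source frame index: (3×3600 + 17×60 + 15) × 30 + 23 = 355073.
Real time: 355073 / (30000/1001) = 355428073/30000 s.
Target frame: (355428073/30000) × (60000/1001) = 710146.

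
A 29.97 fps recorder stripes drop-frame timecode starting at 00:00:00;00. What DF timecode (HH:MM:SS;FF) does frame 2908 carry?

Ten DF minutes hold 17982 frames, so frame 2908 lies in block 0 (frames 0–17981) with 2908 frames into that block.
The block's first minute is 1800 frames and the rest 1798 each; 2908 frames reaches minute 1, so 0 × 18 + 1 × 2 = 2 labels have been skipped so far.
Adding those back, label number 2908 + 2 = 2910 at 30 labels/s is 97 s + 0 f = 0 h 1 min 37 s frame 0, i.e. 00:01:37;00.

00:01:37;00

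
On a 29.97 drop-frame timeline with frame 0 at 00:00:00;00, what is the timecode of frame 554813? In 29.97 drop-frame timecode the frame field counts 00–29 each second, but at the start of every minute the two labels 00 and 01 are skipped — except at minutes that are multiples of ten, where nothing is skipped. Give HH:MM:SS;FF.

Each 10-minute DF block holds 10 × 60 × 30 − 9 × 2 = 17982 frames. 554813 ÷ 17982 → 30 full blocks, remainder 15353.
Within the partial block the first minute is 1800 frames and each further minute 1798, so 8 further minute boundaries passed. Total skipped labels = 18 × 30 + 2 × 8 = 556.
Non-drop label index = 554813 + 556 = 555369; at 30 labels/s that is 05:08:32:09, i.e. DF 05:08:32;09.

05:08:32;09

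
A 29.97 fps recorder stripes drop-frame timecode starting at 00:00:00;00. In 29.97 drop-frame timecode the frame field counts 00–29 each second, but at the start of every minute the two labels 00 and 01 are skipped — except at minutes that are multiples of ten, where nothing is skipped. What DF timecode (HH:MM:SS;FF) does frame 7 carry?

00:00:00;07

Ten DF minutes hold 17982 frames, so frame 7 lies in block 0 (frames 0–17981) with 7 frames into that block.
The block's first minute is 1800 frames and the rest 1798 each; 7 frames reaches minute 0, so 0 × 18 + 0 × 2 = 0 labels have been skipped so far.
Adding those back, label number 7 + 0 = 7 at 30 labels/s is 0 s + 7 f = 0 h 0 min 0 s frame 7, i.e. 00:00:00;07.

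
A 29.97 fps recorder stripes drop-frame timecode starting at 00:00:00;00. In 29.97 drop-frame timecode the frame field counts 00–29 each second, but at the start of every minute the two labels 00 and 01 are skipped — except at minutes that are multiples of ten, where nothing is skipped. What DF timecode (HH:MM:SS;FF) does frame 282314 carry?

Each 10-minute DF block holds 10 × 60 × 30 − 9 × 2 = 17982 frames. 282314 ÷ 17982 → 15 full blocks, remainder 12584.
Within the partial block the first minute is 1800 frames and each further minute 1798, so 6 further minute boundaries passed. Total skipped labels = 18 × 15 + 2 × 6 = 282.
Non-drop label index = 282314 + 282 = 282596; at 30 labels/s that is 02:36:59:26, i.e. DF 02:36:59;26.

02:36:59;26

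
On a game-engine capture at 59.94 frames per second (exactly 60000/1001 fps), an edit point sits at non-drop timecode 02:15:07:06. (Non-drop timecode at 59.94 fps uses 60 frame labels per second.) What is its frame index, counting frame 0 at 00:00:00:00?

Total seconds to the label: (2 × 3600 + 15 × 60 + 7) = 8107.
Frame index = 8107 × 60 + 6 = 486426.

486426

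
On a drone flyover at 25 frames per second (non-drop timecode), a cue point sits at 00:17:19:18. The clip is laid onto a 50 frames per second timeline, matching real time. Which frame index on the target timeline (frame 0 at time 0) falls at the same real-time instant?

Source frame index: (0×3600 + 17×60 + 19) × 25 + 18 = 25993.
Real time: 25993 / (25) = 25993/25 s.
Target frame: (25993/25) × (50) = 51986.

frame 51986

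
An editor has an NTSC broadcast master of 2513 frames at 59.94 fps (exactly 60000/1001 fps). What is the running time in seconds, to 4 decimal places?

41.9252 seconds

Running time = 2513 × 1001/60000 = 2515513/60000 s ≈ 41.9252 s.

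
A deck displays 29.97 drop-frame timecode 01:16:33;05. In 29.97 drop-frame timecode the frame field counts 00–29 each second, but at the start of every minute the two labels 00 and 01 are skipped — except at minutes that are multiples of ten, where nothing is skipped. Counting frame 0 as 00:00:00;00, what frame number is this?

As if non-drop at 30 labels/s: (1 × 3600 + 16 × 60 + 33) × 30 + 5 = 137795.
Minute boundaries passed: 76; those not divisible by 10: 76 − 7 = 69; dropped labels = 2 × 69 = 138.
Actual frame index = 137795 − 138 = 137657.

137657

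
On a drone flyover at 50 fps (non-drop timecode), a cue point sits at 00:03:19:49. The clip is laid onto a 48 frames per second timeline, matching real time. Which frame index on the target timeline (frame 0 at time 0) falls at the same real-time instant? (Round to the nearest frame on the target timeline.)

Source frame index: (0×3600 + 3×60 + 19) × 50 + 49 = 9999.
Real time: 9999 / (50) = 9999/50 s.
Target frame: (9999/50) × (48) = 239976/25 ≈ 9599.040 → 9599.

frame 9599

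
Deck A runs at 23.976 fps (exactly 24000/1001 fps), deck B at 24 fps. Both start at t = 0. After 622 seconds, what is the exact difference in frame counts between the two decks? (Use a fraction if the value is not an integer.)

14928/1001 frames

A emits 24000/1001 × 622 = 14928000/1001 frames; B emits 24 × 622 = 14928.
Difference = 14928/1001 frames (≈ 14.9131); B is ahead of A.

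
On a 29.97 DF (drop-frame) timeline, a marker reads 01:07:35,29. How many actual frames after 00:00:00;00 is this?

As if non-drop at 30 labels/s: (1 × 3600 + 7 × 60 + 35) × 30 + 29 = 121679.
Minute boundaries passed: 67; those not divisible by 10: 67 − 6 = 61; dropped labels = 2 × 61 = 122.
Actual frame index = 121679 − 122 = 121557.

121557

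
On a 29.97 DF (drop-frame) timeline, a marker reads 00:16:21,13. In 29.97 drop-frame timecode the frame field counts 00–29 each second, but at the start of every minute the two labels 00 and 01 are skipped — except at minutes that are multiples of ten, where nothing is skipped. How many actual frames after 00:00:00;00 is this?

29413

As if non-drop at 30 labels/s: (0 × 3600 + 16 × 60 + 21) × 30 + 13 = 29443.
Minute boundaries passed: 16; those not divisible by 10: 16 − 1 = 15; dropped labels = 2 × 15 = 30.
Actual frame index = 29443 − 30 = 29413.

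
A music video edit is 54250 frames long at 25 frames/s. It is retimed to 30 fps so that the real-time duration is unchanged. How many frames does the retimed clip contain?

Target frames = source frames × (target rate / source rate) = 54250 × (30)/(25) = 54250 × 6/5 = 65100.

65100 frames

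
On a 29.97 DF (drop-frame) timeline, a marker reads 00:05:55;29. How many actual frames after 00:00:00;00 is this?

Complete 10-minute blocks: 0, each 17982 frames → 0.
Remaining 5 whole minutes in the current block: 1800 + 4 × 1798 = 8992 frames.
Within the current minute: 55 × 30 + 29 − 2 = 1677 (labels ;00/;01 skipped at this minute). Total = 0 + 8992 + 1677 = 10669.

10669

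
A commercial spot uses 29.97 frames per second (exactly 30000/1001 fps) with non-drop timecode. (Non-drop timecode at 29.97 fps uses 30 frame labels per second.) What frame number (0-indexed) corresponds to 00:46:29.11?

frame 83681

Total seconds to the label: (0 × 3600 + 46 × 60 + 29) = 2789.
Frame index = 2789 × 30 + 11 = 83681.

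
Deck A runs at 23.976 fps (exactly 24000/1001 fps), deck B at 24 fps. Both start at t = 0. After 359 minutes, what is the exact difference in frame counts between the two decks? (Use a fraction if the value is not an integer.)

516960/1001 frames

359 min = 21540 s.
A emits 24000/1001 × 21540 = 516960000/1001 frames; B emits 24 × 21540 = 516960.
Difference = 516960/1001 frames (≈ 516.4436); B is ahead of A.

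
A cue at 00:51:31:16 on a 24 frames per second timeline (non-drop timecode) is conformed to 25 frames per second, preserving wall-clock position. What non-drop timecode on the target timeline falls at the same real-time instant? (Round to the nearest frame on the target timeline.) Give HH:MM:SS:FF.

Source frame index: (0×3600 + 51×60 + 31) × 24 + 16 = 74200.
Real time: 74200 / (24) = 9275/3 s.
Target frame: (9275/3) × (25) = 231875/3 ≈ 77291.667 → 77292.
At 25 labels/s: frame 77292 → 00:51:31:17.

00:51:31:17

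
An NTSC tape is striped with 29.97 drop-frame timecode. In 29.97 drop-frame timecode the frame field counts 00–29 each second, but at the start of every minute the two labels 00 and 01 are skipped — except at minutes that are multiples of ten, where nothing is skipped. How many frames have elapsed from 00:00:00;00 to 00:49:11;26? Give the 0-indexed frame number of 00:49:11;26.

As if non-drop at 30 labels/s: (0 × 3600 + 49 × 60 + 11) × 30 + 26 = 88556.
Minute boundaries passed: 49; those not divisible by 10: 49 − 4 = 45; dropped labels = 2 × 45 = 90.
Actual frame index = 88556 − 90 = 88466.

88466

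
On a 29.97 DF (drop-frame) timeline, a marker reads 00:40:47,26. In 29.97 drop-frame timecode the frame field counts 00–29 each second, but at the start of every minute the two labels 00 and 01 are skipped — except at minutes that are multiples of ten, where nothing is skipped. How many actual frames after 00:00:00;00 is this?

As if non-drop at 30 labels/s: (0 × 3600 + 40 × 60 + 47) × 30 + 26 = 73436.
Minute boundaries passed: 40; those not divisible by 10: 40 − 4 = 36; dropped labels = 2 × 36 = 72.
Actual frame index = 73436 − 72 = 73364.

73364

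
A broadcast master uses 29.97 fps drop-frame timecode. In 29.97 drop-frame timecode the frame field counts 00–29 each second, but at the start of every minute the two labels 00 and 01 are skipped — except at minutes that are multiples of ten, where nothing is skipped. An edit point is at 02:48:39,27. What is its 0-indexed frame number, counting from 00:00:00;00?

Complete 10-minute blocks: 16, each 17982 frames → 287712.
Remaining 8 whole minutes in the current block: 1800 + 7 × 1798 = 14386 frames.
Within the current minute: 39 × 30 + 27 − 2 = 1195 (labels ;00/;01 skipped at this minute). Total = 287712 + 14386 + 1195 = 303293.

303293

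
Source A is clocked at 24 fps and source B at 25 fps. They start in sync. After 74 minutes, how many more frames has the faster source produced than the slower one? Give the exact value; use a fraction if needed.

74 min = 4440 s.
A emits 24 × 4440 = 106560 frames; B emits 25 × 4440 = 111000.
Difference = 4440 frames; B is ahead of A.

4440 frames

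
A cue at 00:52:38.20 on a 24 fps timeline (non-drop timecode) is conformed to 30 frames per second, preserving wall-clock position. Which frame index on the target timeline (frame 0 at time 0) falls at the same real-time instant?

frame 94765

Source frame index: (0×3600 + 52×60 + 38) × 24 + 20 = 75812.
Real time: 75812 / (24) = 18953/6 s.
Target frame: (18953/6) × (30) = 94765.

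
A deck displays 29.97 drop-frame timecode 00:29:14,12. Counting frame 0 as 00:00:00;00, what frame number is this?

As if non-drop at 30 labels/s: (0 × 3600 + 29 × 60 + 14) × 30 + 12 = 52632.
Minute boundaries passed: 29; those not divisible by 10: 29 − 2 = 27; dropped labels = 2 × 27 = 54.
Actual frame index = 52632 − 54 = 52578.

52578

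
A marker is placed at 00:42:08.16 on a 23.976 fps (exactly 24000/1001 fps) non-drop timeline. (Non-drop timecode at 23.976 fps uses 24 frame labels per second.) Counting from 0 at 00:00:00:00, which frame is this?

60688

Total seconds to the label: (0 × 3600 + 42 × 60 + 8) = 2528.
Frame index = 2528 × 24 + 16 = 60688.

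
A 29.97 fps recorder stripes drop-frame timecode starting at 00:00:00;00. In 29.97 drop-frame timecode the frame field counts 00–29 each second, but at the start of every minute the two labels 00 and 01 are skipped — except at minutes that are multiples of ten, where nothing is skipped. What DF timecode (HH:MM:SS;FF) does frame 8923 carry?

00:04:57;21

Ten DF minutes hold 17982 frames, so frame 8923 lies in block 0 (frames 0–17981) with 8923 frames into that block.
The block's first minute is 1800 frames and the rest 1798 each; 8923 frames reaches minute 4, so 0 × 18 + 4 × 2 = 8 labels have been skipped so far.
Adding those back, label number 8923 + 8 = 8931 at 30 labels/s is 297 s + 21 f = 0 h 4 min 57 s frame 21, i.e. 00:04:57;21.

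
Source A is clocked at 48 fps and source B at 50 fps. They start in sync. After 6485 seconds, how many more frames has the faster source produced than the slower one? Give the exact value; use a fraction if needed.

A emits 48 × 6485 = 311280 frames; B emits 50 × 6485 = 324250.
Difference = 12970 frames; B is ahead of A.

12970 frames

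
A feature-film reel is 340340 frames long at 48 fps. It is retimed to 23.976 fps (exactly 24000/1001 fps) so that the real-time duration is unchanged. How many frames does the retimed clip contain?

170000 frames

Target frames = source frames × (target rate / source rate) = 340340 × (24000/1001)/(48) = 340340 × 500/1001 = 170000.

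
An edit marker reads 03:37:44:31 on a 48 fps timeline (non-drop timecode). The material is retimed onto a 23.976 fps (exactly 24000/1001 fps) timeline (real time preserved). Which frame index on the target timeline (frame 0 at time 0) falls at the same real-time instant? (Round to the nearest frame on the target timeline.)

Source frame index: (3×3600 + 37×60 + 44) × 48 + 31 = 627103.
Real time: 627103 / (48) = 627103/48 s.
Target frame: (627103/48) × (24000/1001) = 313551500/1001 ≈ 313238.262 → 313238.

frame 313238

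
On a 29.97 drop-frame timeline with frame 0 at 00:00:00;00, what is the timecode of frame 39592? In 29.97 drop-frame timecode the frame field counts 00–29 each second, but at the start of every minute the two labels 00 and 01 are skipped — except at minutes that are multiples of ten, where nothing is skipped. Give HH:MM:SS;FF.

00:22:01;02

Each 10-minute DF block holds 10 × 60 × 30 − 9 × 2 = 17982 frames. 39592 ÷ 17982 → 2 full blocks, remainder 3628.
Within the partial block the first minute is 1800 frames and each further minute 1798, so 2 further minute boundaries passed. Total skipped labels = 18 × 2 + 2 × 2 = 40.
Non-drop label index = 39592 + 40 = 39632; at 30 labels/s that is 00:22:01:02, i.e. DF 00:22:01;02.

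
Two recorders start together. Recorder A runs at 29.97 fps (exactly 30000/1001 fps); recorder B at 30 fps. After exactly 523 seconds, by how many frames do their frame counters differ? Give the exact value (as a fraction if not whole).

15690/1001 frames

A emits 30000/1001 × 523 = 15690000/1001 frames; B emits 30 × 523 = 15690.
Difference = 15690/1001 frames (≈ 15.6743); B is ahead of A.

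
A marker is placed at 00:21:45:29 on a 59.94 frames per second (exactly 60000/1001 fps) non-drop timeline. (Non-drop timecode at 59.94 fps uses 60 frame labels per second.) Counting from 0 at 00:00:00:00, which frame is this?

78329

Total seconds to the label: (0 × 3600 + 21 × 60 + 45) = 1305.
Frame index = 1305 × 60 + 29 = 78329.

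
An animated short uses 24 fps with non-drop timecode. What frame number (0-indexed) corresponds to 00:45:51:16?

Total seconds to the label: (0 × 3600 + 45 × 60 + 51) = 2751.
Frame index = 2751 × 24 + 16 = 66040.

frame 66040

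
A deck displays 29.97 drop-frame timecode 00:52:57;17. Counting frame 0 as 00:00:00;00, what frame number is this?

As if non-drop at 30 labels/s: (0 × 3600 + 52 × 60 + 57) × 30 + 17 = 95327.
Minute boundaries passed: 52; those not divisible by 10: 52 − 5 = 47; dropped labels = 2 × 47 = 94.
Actual frame index = 95327 − 94 = 95233.

95233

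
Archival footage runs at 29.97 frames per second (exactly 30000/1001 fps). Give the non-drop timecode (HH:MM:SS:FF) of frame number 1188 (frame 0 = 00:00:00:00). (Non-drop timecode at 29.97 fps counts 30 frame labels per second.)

00:00:39:18

1188 ÷ 30 = 39 full seconds, remainder 18 frames.
39 s = 0 h 0 min 39 s.
Timecode: 00:00:39:18.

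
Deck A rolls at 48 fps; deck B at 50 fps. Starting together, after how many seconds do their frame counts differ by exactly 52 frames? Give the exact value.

The gap grows by |50 − 48| = 2 frames per second.
Time for a 52-frame gap: 52 ÷ (2) = 26 s.

26 seconds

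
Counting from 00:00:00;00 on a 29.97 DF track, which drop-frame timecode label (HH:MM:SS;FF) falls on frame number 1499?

Each 10-minute DF block holds 10 × 60 × 30 − 9 × 2 = 17982 frames. 1499 ÷ 17982 → 0 full blocks, remainder 1499.
Within the partial block the first minute is 1800 frames and each further minute 1798, so 0 further minute boundaries passed. Total skipped labels = 18 × 0 + 2 × 0 = 0.
Non-drop label index = 1499 + 0 = 1499; at 30 labels/s that is 00:00:49:29, i.e. DF 00:00:49;29.

00:00:49;29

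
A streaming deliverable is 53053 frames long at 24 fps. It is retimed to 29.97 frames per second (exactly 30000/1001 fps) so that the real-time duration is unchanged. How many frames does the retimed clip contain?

66250 frames

Target frames = source frames × (target rate / source rate) = 53053 × (30000/1001)/(24) = 53053 × 1250/1001 = 66250.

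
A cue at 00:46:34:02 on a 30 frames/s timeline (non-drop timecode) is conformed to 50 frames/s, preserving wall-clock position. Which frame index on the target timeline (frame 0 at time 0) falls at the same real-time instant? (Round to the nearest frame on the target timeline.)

Source frame index: (0×3600 + 46×60 + 34) × 30 + 2 = 83822.
Real time: 83822 / (30) = 41911/15 s.
Target frame: (41911/15) × (50) = 419110/3 ≈ 139703.333 → 139703.

frame 139703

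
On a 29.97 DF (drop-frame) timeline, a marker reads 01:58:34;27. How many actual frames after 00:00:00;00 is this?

213233

Complete 10-minute blocks: 11, each 17982 frames → 197802.
Remaining 8 whole minutes in the current block: 1800 + 7 × 1798 = 14386 frames.
Within the current minute: 34 × 30 + 27 − 2 = 1045 (labels ;00/;01 skipped at this minute). Total = 197802 + 14386 + 1045 = 213233.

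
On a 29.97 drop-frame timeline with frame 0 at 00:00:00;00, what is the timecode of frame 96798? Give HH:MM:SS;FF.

00:53:49;24

Each 10-minute DF block holds 10 × 60 × 30 − 9 × 2 = 17982 frames. 96798 ÷ 17982 → 5 full blocks, remainder 6888.
Within the partial block the first minute is 1800 frames and each further minute 1798, so 3 further minute boundaries passed. Total skipped labels = 18 × 5 + 2 × 3 = 96.
Non-drop label index = 96798 + 96 = 96894; at 30 labels/s that is 00:53:49:24, i.e. DF 00:53:49;24.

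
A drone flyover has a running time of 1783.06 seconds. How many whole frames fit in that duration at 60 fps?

Frames = 1783.06 × 60 = 534918/5 ≈ 106983.6000.
Complete frames: 106983.

106983 frames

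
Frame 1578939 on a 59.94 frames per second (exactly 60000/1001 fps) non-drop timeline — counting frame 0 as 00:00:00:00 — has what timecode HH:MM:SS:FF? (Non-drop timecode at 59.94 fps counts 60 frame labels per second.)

07:18:35:39

1578939 ÷ 60 = 26315 full seconds, remainder 39 frames.
26315 s = 7 h 18 min 35 s.
Timecode: 07:18:35:39.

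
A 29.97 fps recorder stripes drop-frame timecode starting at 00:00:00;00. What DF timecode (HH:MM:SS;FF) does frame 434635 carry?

Ten DF minutes hold 17982 frames, so frame 434635 lies in block 24 (frames 431568–449549) with 3067 frames into that block.
The block's first minute is 1800 frames and the rest 1798 each; 3067 frames reaches minute 1, so 24 × 18 + 1 × 2 = 434 labels have been skipped so far.
Adding those back, label number 434635 + 434 = 435069 at 30 labels/s is 14502 s + 9 f = 4 h 1 min 42 s frame 9, i.e. 04:01:42;09.

04:01:42;09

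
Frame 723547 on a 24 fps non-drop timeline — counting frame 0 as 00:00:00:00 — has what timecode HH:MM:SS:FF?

08:22:27:19

723547 ÷ 24 = 30147 full seconds, remainder 19 frames.
30147 s = 8 h 22 min 27 s.
Timecode: 08:22:27:19.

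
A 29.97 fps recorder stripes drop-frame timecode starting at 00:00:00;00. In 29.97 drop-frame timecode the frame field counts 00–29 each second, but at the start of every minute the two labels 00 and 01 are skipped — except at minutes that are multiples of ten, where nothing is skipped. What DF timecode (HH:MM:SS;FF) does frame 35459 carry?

00:19:43;05

Ten DF minutes hold 17982 frames, so frame 35459 lies in block 1 (frames 17982–35963) with 17477 frames into that block.
The block's first minute is 1800 frames and the rest 1798 each; 17477 frames reaches minute 9, so 1 × 18 + 9 × 2 = 36 labels have been skipped so far.
Adding those back, label number 35459 + 36 = 35495 at 30 labels/s is 1183 s + 5 f = 0 h 19 min 43 s frame 5, i.e. 00:19:43;05.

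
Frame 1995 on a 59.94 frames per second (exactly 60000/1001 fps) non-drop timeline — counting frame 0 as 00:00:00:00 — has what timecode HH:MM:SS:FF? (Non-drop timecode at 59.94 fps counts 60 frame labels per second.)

00:00:33:15

1995 ÷ 60 = 33 full seconds, remainder 15 frames.
33 s = 0 h 0 min 33 s.
Timecode: 00:00:33:15.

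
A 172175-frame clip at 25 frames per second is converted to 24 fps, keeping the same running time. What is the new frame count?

165288 frames

Target frames = source frames × (target rate / source rate) = 172175 × (24)/(25) = 172175 × 24/25 = 165288.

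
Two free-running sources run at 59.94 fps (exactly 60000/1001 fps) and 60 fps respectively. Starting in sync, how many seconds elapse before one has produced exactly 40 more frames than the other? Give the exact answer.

The gap grows by |60 − 60000/1001| = 60/1001 frames per second.
Time for a 40-frame gap: 40 ÷ (60/1001) = 2002/3 s.

2002/3 seconds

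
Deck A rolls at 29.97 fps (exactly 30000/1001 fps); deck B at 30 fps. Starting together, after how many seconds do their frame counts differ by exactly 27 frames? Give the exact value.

The gap grows by |30 − 30000/1001| = 30/1001 frames per second.
Time for a 27-frame gap: 27 ÷ (30/1001) = 900.9 s.

900.9 seconds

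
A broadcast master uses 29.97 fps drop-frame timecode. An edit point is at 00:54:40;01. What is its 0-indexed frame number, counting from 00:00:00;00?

98303

As if non-drop at 30 labels/s: (0 × 3600 + 54 × 60 + 40) × 30 + 1 = 98401.
Minute boundaries passed: 54; those not divisible by 10: 54 − 5 = 49; dropped labels = 2 × 49 = 98.
Actual frame index = 98401 − 98 = 98303.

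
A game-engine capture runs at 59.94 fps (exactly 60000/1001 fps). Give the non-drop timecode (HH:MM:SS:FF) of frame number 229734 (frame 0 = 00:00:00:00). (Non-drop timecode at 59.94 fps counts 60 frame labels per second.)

229734 ÷ 60 = 3828 full seconds, remainder 54 frames.
3828 s = 1 h 3 min 48 s.
Timecode: 01:03:48:54.

01:03:48:54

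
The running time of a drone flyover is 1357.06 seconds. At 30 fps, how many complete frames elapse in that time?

40711 frames

Frames = 1357.06 × 30 = 203559/5 ≈ 40711.8000.
Complete frames: 40711.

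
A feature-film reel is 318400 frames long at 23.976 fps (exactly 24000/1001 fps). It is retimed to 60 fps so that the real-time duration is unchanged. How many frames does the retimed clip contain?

Target frames = source frames × (target rate / source rate) = 318400 × (60)/(24000/1001) = 318400 × 1001/400 = 796796.

796796 frames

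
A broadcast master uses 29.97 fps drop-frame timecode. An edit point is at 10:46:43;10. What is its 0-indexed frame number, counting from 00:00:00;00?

1162936

As if non-drop at 30 labels/s: (10 × 3600 + 46 × 60 + 43) × 30 + 10 = 1164100.
Minute boundaries passed: 646; those not divisible by 10: 646 − 64 = 582; dropped labels = 2 × 582 = 1164.
Actual frame index = 1164100 − 1164 = 1162936.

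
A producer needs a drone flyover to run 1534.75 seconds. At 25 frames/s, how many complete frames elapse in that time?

38368 frames

Frames = 1534.75 × 25 = 153475/4 ≈ 38368.7500.
Complete frames: 38368.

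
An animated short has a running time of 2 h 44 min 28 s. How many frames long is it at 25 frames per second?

2 h 44 min 28 s = 9868 s.
Frames = 9868 × 25 = 246700.

246700 frames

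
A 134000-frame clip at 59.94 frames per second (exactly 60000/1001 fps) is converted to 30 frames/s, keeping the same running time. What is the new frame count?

Target frames = source frames × (target rate / source rate) = 134000 × (30)/(60000/1001) = 134000 × 1001/2000 = 67067.

67067 frames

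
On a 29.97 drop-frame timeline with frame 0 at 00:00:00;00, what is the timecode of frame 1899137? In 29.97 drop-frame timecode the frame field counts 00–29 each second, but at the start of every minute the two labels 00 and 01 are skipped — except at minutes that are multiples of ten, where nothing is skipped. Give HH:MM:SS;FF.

17:36:07;29

Each 10-minute DF block holds 10 × 60 × 30 − 9 × 2 = 17982 frames. 1899137 ÷ 17982 → 105 full blocks, remainder 11027.
Within the partial block the first minute is 1800 frames and each further minute 1798, so 6 further minute boundaries passed. Total skipped labels = 18 × 105 + 2 × 6 = 1902.
Non-drop label index = 1899137 + 1902 = 1901039; at 30 labels/s that is 17:36:07:29, i.e. DF 17:36:07;29.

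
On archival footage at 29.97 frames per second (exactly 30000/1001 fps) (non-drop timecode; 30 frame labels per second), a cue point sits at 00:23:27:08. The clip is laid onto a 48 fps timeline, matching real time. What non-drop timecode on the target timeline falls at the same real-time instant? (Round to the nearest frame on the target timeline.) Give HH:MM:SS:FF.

00:23:28:32

Source frame index: (0×3600 + 23×60 + 27) × 30 + 8 = 42218.
Real time: 42218 / (30000/1001) = 21130109/15000 s.
Target frame: (21130109/15000) × (48) = 42260218/625 ≈ 67616.349 → 67616.
At 48 labels/s: frame 67616 → 00:23:28:32.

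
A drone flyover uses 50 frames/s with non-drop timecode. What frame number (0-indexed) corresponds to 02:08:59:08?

frame 386958

Total seconds to the label: (2 × 3600 + 8 × 60 + 59) = 7739.
Frame index = 7739 × 50 + 8 = 386958.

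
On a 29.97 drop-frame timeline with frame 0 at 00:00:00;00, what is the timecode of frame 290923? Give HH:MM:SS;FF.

Ten DF minutes hold 17982 frames, so frame 290923 lies in block 16 (frames 287712–305693) with 3211 frames into that block.
The block's first minute is 1800 frames and the rest 1798 each; 3211 frames reaches minute 1, so 16 × 18 + 1 × 2 = 290 labels have been skipped so far.
Adding those back, label number 290923 + 290 = 291213 at 30 labels/s is 9707 s + 3 f = 2 h 41 min 47 s frame 3, i.e. 02:41:47;03.

02:41:47;03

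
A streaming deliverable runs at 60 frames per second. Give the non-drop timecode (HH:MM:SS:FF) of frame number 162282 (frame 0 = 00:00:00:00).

00:45:04:42

162282 ÷ 60 = 2704 full seconds, remainder 42 frames.
2704 s = 0 h 45 min 4 s.
Timecode: 00:45:04:42.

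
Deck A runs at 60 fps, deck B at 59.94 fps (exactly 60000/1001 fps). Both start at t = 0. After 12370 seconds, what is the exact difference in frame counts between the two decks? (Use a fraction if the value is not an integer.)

742200/1001 frames

A emits 60 × 12370 = 742200 frames; B emits 60000/1001 × 12370 = 742200000/1001.
Difference = 742200/1001 frames (≈ 741.4585); B is behind A.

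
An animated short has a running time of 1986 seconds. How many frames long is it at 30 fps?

59580 frames

Frames = 1986 × 30 = 59580.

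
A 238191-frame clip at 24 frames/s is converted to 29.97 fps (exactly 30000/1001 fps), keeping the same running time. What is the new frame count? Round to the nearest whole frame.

297441 frames

Frames at target rate = 238191 × (30000/1001) / (24) = 297738750/1001 ≈ 297441.309.
Nearest whole frame: 297441.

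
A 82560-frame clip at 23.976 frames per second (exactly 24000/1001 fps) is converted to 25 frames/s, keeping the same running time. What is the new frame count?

86086 frames

Target frames = source frames × (target rate / source rate) = 82560 × (25)/(24000/1001) = 82560 × 1001/960 = 86086.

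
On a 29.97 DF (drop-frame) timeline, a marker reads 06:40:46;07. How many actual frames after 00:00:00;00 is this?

720667

Complete 10-minute blocks: 40, each 17982 frames → 719280.
Remaining 0 whole minutes in the current block: 0 frames.
Within the current minute: 46 × 30 + 7 = 1387. Total = 719280 + 0 + 1387 = 720667.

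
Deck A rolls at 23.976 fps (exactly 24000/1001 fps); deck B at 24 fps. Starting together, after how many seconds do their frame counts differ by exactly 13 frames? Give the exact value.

13013/24 seconds

The gap grows by |24 − 24000/1001| = 24/1001 frames per second.
Time for a 13-frame gap: 13 ÷ (24/1001) = 13013/24 s.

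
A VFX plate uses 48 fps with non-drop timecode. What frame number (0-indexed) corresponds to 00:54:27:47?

156863

Total seconds to the label: (0 × 3600 + 54 × 60 + 27) = 3267.
Frame index = 3267 × 48 + 47 = 156863.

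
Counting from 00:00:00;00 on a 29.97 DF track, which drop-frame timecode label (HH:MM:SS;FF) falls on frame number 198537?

01:50:24;15

Ten DF minutes hold 17982 frames, so frame 198537 lies in block 11 (frames 197802–215783) with 735 frames into that block.
The block's first minute is 1800 frames and the rest 1798 each; 735 frames reaches minute 0, so 11 × 18 + 0 × 2 = 198 labels have been skipped so far.
Adding those back, label number 198537 + 198 = 198735 at 30 labels/s is 6624 s + 15 f = 1 h 50 min 24 s frame 15, i.e. 01:50:24;15.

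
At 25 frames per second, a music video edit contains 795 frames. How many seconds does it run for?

Running time = 795 / (25) = 31.8 s.

31.8 seconds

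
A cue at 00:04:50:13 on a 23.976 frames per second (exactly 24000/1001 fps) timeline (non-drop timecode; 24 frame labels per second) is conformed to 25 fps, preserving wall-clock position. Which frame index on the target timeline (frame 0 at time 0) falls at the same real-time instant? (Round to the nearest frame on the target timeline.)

frame 7271

Source frame index: (0×3600 + 4×60 + 50) × 24 + 13 = 6973.
Real time: 6973 / (24000/1001) = 6979973/24000 s.
Target frame: (6979973/24000) × (25) = 6979973/960 ≈ 7270.805 → 7271.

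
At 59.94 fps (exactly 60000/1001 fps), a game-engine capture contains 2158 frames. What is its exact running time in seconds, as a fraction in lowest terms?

1080079/30000 seconds

Running time = 2158 ÷ (60000/1001) = 2158 × 1001/60000 = 1080079/30000 s.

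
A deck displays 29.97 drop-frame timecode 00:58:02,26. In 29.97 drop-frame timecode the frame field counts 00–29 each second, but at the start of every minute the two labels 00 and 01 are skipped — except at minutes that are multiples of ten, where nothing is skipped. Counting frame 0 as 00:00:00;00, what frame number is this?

As if non-drop at 30 labels/s: (0 × 3600 + 58 × 60 + 2) × 30 + 26 = 104486.
Minute boundaries passed: 58; those not divisible by 10: 58 − 5 = 53; dropped labels = 2 × 53 = 106.
Actual frame index = 104486 − 106 = 104380.

104380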